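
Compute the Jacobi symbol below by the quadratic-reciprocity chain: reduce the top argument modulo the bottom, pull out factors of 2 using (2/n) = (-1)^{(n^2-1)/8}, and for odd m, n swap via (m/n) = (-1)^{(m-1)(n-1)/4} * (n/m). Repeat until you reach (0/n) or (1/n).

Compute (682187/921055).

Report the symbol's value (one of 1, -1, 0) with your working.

reciprocity: (682187/921055) = -1·(921055/682187) since 682187 mod 4 = 3, 921055 mod 4 = 3; sign now -1
(921055/682187) = (238868/682187)   [reduce mod 682187]
238868 = 2^2·59717; (2/682187) = -1 since 682187 mod 8 = 3, so (238868/682187) = (-1)^2·(59717/682187); sign now -1
reciprocity: (59717/682187) = +1·(682187/59717) since 59717 mod 4 = 1, 682187 mod 4 = 3; sign now -1
(682187/59717) = (25300/59717)   [reduce mod 59717]
25300 = 2^2·6325; (2/59717) = -1 since 59717 mod 8 = 5, so (25300/59717) = (-1)^2·(6325/59717); sign now -1
reciprocity: (6325/59717) = +1·(59717/6325) since 6325 mod 4 = 1, 59717 mod 4 = 1; sign now -1
(59717/6325) = (2792/6325)   [reduce mod 6325]
2792 = 2^3·349; (2/6325) = -1 since 6325 mod 8 = 5, so (2792/6325) = (-1)^3·(349/6325); sign now +1
reciprocity: (349/6325) = +1·(6325/349) since 349 mod 4 = 1, 6325 mod 4 = 1; sign now +1
(6325/349) = (43/349)   [reduce mod 349]
reciprocity: (43/349) = +1·(349/43) since 43 mod 4 = 3, 349 mod 4 = 1; sign now +1
(349/43) = (5/43)   [reduce mod 43]
reciprocity: (5/43) = +1·(43/5) since 5 mod 4 = 1, 43 mod 4 = 3; sign now +1
(43/5) = (3/5)   [reduce mod 5]
reciprocity: (3/5) = +1·(5/3) since 3 mod 4 = 3, 5 mod 4 = 1; sign now +1
(5/3) = (2/3)   [reduce mod 3]
2 = 2^1·1; (2/3) = -1 since 3 mod 8 = 3, so (2/3) = (-1)^1·(1/3); sign now -1
(1/3) = 1; final value = sign = -1

-1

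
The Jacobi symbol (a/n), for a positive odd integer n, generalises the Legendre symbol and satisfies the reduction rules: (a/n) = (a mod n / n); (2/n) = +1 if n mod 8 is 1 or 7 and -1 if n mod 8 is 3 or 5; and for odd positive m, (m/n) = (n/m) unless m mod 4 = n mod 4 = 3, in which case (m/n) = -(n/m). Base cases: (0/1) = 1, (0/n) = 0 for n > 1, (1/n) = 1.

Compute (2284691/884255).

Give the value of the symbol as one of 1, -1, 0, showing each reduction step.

1

(2284691/884255): 2284691 mod 884255 = 516181, so (2284691/884255) = (516181/884255)
flip (516181/884255) -> (884255/516181): both odd, 516181 mod 4 = 1, 884255 mod 4 = 3, so the flip contributes +1; sign now +1
(884255/516181): 884255 mod 516181 = 368074, so (884255/516181) = (368074/516181)
factor out 2^1: 368074 = 2^1·184037; with 516181 mod 8 = 5, (2/516181) = -1; sign now -1; continue with (184037/516181)
flip (184037/516181) -> (516181/184037): both odd, 184037 mod 4 = 1, 516181 mod 4 = 1, so the flip contributes +1; sign now -1
(516181/184037): 516181 mod 184037 = 148107, so (516181/184037) = (148107/184037)
flip (148107/184037) -> (184037/148107): both odd, 148107 mod 4 = 3, 184037 mod 4 = 1, so the flip contributes +1; sign now -1
(184037/148107): 184037 mod 148107 = 35930, so (184037/148107) = (35930/148107)
factor out 2^1: 35930 = 2^1·17965; with 148107 mod 8 = 3, (2/148107) = -1; sign now +1; continue with (17965/148107)
flip (17965/148107) -> (148107/17965): both odd, 17965 mod 4 = 1, 148107 mod 4 = 3, so the flip contributes +1; sign now +1
(148107/17965): 148107 mod 17965 = 4387, so (148107/17965) = (4387/17965)
flip (4387/17965) -> (17965/4387): both odd, 4387 mod 4 = 3, 17965 mod 4 = 1, so the flip contributes +1; sign now +1
(17965/4387): 17965 mod 4387 = 417, so (17965/4387) = (417/4387)
flip (417/4387) -> (4387/417): both odd, 417 mod 4 = 1, 4387 mod 4 = 3, so the flip contributes +1; sign now +1
(4387/417): 4387 mod 417 = 217, so (4387/417) = (217/417)
flip (217/417) -> (417/217): both odd, 217 mod 4 = 1, 417 mod 4 = 1, so the flip contributes +1; sign now +1
(417/217): 417 mod 217 = 200, so (417/217) = (200/217)
factor out 2^3: 200 = 2^3·25; with 217 mod 8 = 1, (2/217) = +1; sign now +1; continue with (25/217)
flip (25/217) -> (217/25): both odd, 25 mod 4 = 1, 217 mod 4 = 1, so the flip contributes +1; sign now +1
(217/25): 217 mod 25 = 17, so (217/25) = (17/25)
flip (17/25) -> (25/17): both odd, 17 mod 4 = 1, 25 mod 4 = 1, so the flip contributes +1; sign now +1
(25/17): 25 mod 17 = 8, so (25/17) = (8/17)
factor out 2^3: 8 = 2^3·1; with 17 mod 8 = 1, (2/17) = +1; sign now +1; continue with (1/17)
reached (1/17) = 1, so the symbol is +1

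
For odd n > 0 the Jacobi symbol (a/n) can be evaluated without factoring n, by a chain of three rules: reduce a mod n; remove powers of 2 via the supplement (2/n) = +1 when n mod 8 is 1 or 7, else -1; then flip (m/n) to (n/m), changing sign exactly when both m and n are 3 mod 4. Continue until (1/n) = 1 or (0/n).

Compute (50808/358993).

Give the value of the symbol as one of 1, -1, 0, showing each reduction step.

factor out 2^3: 50808 = 2^3·6351; with 358993 mod 8 = 1, (2/358993) = +1; sign now +1; continue with (6351/358993)
flip (6351/358993) -> (358993/6351): both odd, 6351 mod 4 = 3, 358993 mod 4 = 1, so the flip contributes +1; sign now +1
(358993/6351): 358993 mod 6351 = 3337, so (358993/6351) = (3337/6351)
flip (3337/6351) -> (6351/3337): both odd, 3337 mod 4 = 1, 6351 mod 4 = 3, so the flip contributes +1; sign now +1
(6351/3337): 6351 mod 3337 = 3014, so (6351/3337) = (3014/3337)
factor out 2^1: 3014 = 2^1·1507; with 3337 mod 8 = 1, (2/3337) = +1; sign now +1; continue with (1507/3337)
flip (1507/3337) -> (3337/1507): both odd, 1507 mod 4 = 3, 3337 mod 4 = 1, so the flip contributes +1; sign now +1
(3337/1507): 3337 mod 1507 = 323, so (3337/1507) = (323/1507)
flip (323/1507) -> (1507/323): both odd, 323 mod 4 = 3, 1507 mod 4 = 3, so the flip contributes -1; sign now -1
(1507/323): 1507 mod 323 = 215, so (1507/323) = (215/323)
flip (215/323) -> (323/215): both odd, 215 mod 4 = 3, 323 mod 4 = 3, so the flip contributes -1; sign now +1
(323/215): 323 mod 215 = 108, so (323/215) = (108/215)
factor out 2^2: 108 = 2^2·27; with 215 mod 8 = 7, (2/215) = +1; sign now +1; continue with (27/215)
flip (27/215) -> (215/27): both odd, 27 mod 4 = 3, 215 mod 4 = 3, so the flip contributes -1; sign now -1
(215/27): 215 mod 27 = 26, so (215/27) = (26/27)
factor out 2^1: 26 = 2^1·13; with 27 mod 8 = 3, (2/27) = -1; sign now +1; continue with (13/27)
flip (13/27) -> (27/13): both odd, 13 mod 4 = 1, 27 mod 4 = 3, so the flip contributes +1; sign now +1
(27/13): 27 mod 13 = 1, so (27/13) = (1/13)
reached (1/13) = 1, so the symbol is +1

1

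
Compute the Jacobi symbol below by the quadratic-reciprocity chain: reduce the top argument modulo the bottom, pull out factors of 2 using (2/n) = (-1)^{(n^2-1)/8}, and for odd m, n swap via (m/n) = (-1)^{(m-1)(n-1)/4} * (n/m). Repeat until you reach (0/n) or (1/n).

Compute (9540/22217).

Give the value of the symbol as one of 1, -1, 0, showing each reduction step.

9540 = 2^2·2385; (2/22217) = +1 since 22217 mod 8 = 1, so (9540/22217) = (+1)^2·(2385/22217); sign now +1
reciprocity: (2385/22217) = +1·(22217/2385) since 2385 mod 4 = 1, 22217 mod 4 = 1; sign now +1
(22217/2385) = (752/2385)   [reduce mod 2385]
752 = 2^4·47; (2/2385) = +1 since 2385 mod 8 = 1, so (752/2385) = (+1)^4·(47/2385); sign now +1
reciprocity: (47/2385) = +1·(2385/47) since 47 mod 4 = 3, 2385 mod 4 = 1; sign now +1
(2385/47) = (35/47)   [reduce mod 47]
reciprocity: (35/47) = -1·(47/35) since 35 mod 4 = 3, 47 mod 4 = 3; sign now -1
(47/35) = (12/35)   [reduce mod 35]
12 = 2^2·3; (2/35) = -1 since 35 mod 8 = 3, so (12/35) = (-1)^2·(3/35); sign now -1
reciprocity: (3/35) = -1·(35/3) since 3 mod 4 = 3, 35 mod 4 = 3; sign now +1
(35/3) = (2/3)   [reduce mod 3]
2 = 2^1·1; (2/3) = -1 since 3 mod 8 = 3, so (2/3) = (-1)^1·(1/3); sign now -1
(1/3) = 1; final value = sign = -1

-1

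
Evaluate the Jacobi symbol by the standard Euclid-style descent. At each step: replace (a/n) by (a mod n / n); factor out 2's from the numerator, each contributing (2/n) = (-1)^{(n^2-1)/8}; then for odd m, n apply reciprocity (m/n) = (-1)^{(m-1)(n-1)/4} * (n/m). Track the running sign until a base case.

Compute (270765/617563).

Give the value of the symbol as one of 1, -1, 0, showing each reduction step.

0

reciprocity: (270765/617563) = +1·(617563/270765) since 270765 mod 4 = 1, 617563 mod 4 = 3; sign now +1
(617563/270765) = (76033/270765)   [reduce mod 270765]
reciprocity: (76033/270765) = +1·(270765/76033) since 76033 mod 4 = 1, 270765 mod 4 = 1; sign now +1
(270765/76033) = (42666/76033)   [reduce mod 76033]
42666 = 2^1·21333; (2/76033) = +1 since 76033 mod 8 = 1, so (42666/76033) = (+1)^1·(21333/76033); sign now +1
reciprocity: (21333/76033) = +1·(76033/21333) since 21333 mod 4 = 1, 76033 mod 4 = 1; sign now +1
(76033/21333) = (12034/21333)   [reduce mod 21333]
12034 = 2^1·6017; (2/21333) = -1 since 21333 mod 8 = 5, so (12034/21333) = (-1)^1·(6017/21333); sign now -1
reciprocity: (6017/21333) = +1·(21333/6017) since 6017 mod 4 = 1, 21333 mod 4 = 1; sign now -1
(21333/6017) = (3282/6017)   [reduce mod 6017]
3282 = 2^1·1641; (2/6017) = +1 since 6017 mod 8 = 1, so (3282/6017) = (+1)^1·(1641/6017); sign now -1
reciprocity: (1641/6017) = +1·(6017/1641) since 1641 mod 4 = 1, 6017 mod 4 = 1; sign now -1
(6017/1641) = (1094/1641)   [reduce mod 1641]
1094 = 2^1·547; (2/1641) = +1 since 1641 mod 8 = 1, so (1094/1641) = (+1)^1·(547/1641); sign now -1
reciprocity: (547/1641) = +1·(1641/547) since 547 mod 4 = 3, 1641 mod 4 = 1; sign now -1
(1641/547) = (0/547)   [reduce mod 547]
(0/547) = 0   [gcd(a, n) > 1]; final value = 0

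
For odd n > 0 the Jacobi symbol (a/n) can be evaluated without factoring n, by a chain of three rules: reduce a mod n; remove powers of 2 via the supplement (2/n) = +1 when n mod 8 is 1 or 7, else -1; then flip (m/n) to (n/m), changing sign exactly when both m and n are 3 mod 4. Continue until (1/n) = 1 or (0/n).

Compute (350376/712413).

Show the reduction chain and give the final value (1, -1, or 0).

0

factor out 2^3: 350376 = 2^3·43797; with 712413 mod 8 = 5, (2/712413) = -1; sign now -1; continue with (43797/712413)
flip (43797/712413) -> (712413/43797): both odd, 43797 mod 4 = 1, 712413 mod 4 = 1, so the flip contributes +1; sign now -1
(712413/43797): 712413 mod 43797 = 11661, so (712413/43797) = (11661/43797)
flip (11661/43797) -> (43797/11661): both odd, 11661 mod 4 = 1, 43797 mod 4 = 1, so the flip contributes +1; sign now -1
(43797/11661): 43797 mod 11661 = 8814, so (43797/11661) = (8814/11661)
factor out 2^1: 8814 = 2^1·4407; with 11661 mod 8 = 5, (2/11661) = -1; sign now +1; continue with (4407/11661)
flip (4407/11661) -> (11661/4407): both odd, 4407 mod 4 = 3, 11661 mod 4 = 1, so the flip contributes +1; sign now +1
(11661/4407): 11661 mod 4407 = 2847, so (11661/4407) = (2847/4407)
flip (2847/4407) -> (4407/2847): both odd, 2847 mod 4 = 3, 4407 mod 4 = 3, so the flip contributes -1; sign now -1
(4407/2847): 4407 mod 2847 = 1560, so (4407/2847) = (1560/2847)
factor out 2^3: 1560 = 2^3·195; with 2847 mod 8 = 7, (2/2847) = +1; sign now -1; continue with (195/2847)
flip (195/2847) -> (2847/195): both odd, 195 mod 4 = 3, 2847 mod 4 = 3, so the flip contributes -1; sign now +1
(2847/195): 2847 mod 195 = 117, so (2847/195) = (117/195)
flip (117/195) -> (195/117): both odd, 117 mod 4 = 1, 195 mod 4 = 3, so the flip contributes +1; sign now +1
(195/117): 195 mod 117 = 78, so (195/117) = (78/117)
factor out 2^1: 78 = 2^1·39; with 117 mod 8 = 5, (2/117) = -1; sign now -1; continue with (39/117)
flip (39/117) -> (117/39): both odd, 39 mod 4 = 3, 117 mod 4 = 1, so the flip contributes +1; sign now -1
(117/39): 117 mod 39 = 0, so (117/39) = (0/39)
reached (0/39); gcd(a, n) > 1, so (0/39) = 0 and the symbol is 0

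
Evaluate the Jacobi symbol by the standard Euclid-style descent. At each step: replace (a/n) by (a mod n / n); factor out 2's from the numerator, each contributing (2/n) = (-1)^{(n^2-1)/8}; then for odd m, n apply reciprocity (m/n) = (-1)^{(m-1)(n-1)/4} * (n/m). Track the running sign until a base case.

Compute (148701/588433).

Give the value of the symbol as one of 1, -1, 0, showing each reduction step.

reciprocity: (148701/588433) = +1·(588433/148701) since 148701 mod 4 = 1, 588433 mod 4 = 1; sign now +1
(588433/148701) = (142330/148701)   [reduce mod 148701]
142330 = 2^1·71165; (2/148701) = -1 since 148701 mod 8 = 5, so (142330/148701) = (-1)^1·(71165/148701); sign now -1
reciprocity: (71165/148701) = +1·(148701/71165) since 71165 mod 4 = 1, 148701 mod 4 = 1; sign now -1
(148701/71165) = (6371/71165)   [reduce mod 71165]
reciprocity: (6371/71165) = +1·(71165/6371) since 6371 mod 4 = 3, 71165 mod 4 = 1; sign now -1
(71165/6371) = (1084/6371)   [reduce mod 6371]
1084 = 2^2·271; (2/6371) = -1 since 6371 mod 8 = 3, so (1084/6371) = (-1)^2·(271/6371); sign now -1
reciprocity: (271/6371) = -1·(6371/271) since 271 mod 4 = 3, 6371 mod 4 = 3; sign now +1
(6371/271) = (138/271)   [reduce mod 271]
138 = 2^1·69; (2/271) = +1 since 271 mod 8 = 7, so (138/271) = (+1)^1·(69/271); sign now +1
reciprocity: (69/271) = +1·(271/69) since 69 mod 4 = 1, 271 mod 4 = 3; sign now +1
(271/69) = (64/69)   [reduce mod 69]
64 = 2^6·1; (2/69) = -1 since 69 mod 8 = 5, so (64/69) = (-1)^6·(1/69); sign now +1
(1/69) = 1; final value = sign = +1

1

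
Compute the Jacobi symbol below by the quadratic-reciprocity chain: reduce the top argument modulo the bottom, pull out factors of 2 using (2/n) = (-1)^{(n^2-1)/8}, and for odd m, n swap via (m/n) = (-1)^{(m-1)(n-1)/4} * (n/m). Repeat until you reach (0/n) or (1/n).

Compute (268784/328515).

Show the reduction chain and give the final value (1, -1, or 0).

-1

268784 = 2^4·16799; (2/328515) = -1 since 328515 mod 8 = 3, so (268784/328515) = (-1)^4·(16799/328515); sign now +1
reciprocity: (16799/328515) = -1·(328515/16799) since 16799 mod 4 = 3, 328515 mod 4 = 3; sign now -1
(328515/16799) = (9334/16799)   [reduce mod 16799]
9334 = 2^1·4667; (2/16799) = +1 since 16799 mod 8 = 7, so (9334/16799) = (+1)^1·(4667/16799); sign now -1
reciprocity: (4667/16799) = -1·(16799/4667) since 4667 mod 4 = 3, 16799 mod 4 = 3; sign now +1
(16799/4667) = (2798/4667)   [reduce mod 4667]
2798 = 2^1·1399; (2/4667) = -1 since 4667 mod 8 = 3, so (2798/4667) = (-1)^1·(1399/4667); sign now -1
reciprocity: (1399/4667) = -1·(4667/1399) since 1399 mod 4 = 3, 4667 mod 4 = 3; sign now +1
(4667/1399) = (470/1399)   [reduce mod 1399]
470 = 2^1·235; (2/1399) = +1 since 1399 mod 8 = 7, so (470/1399) = (+1)^1·(235/1399); sign now +1
reciprocity: (235/1399) = -1·(1399/235) since 235 mod 4 = 3, 1399 mod 4 = 3; sign now -1
(1399/235) = (224/235)   [reduce mod 235]
224 = 2^5·7; (2/235) = -1 since 235 mod 8 = 3, so (224/235) = (-1)^5·(7/235); sign now +1
reciprocity: (7/235) = -1·(235/7) since 7 mod 4 = 3, 235 mod 4 = 3; sign now -1
(235/7) = (4/7)   [reduce mod 7]
4 = 2^2·1; (2/7) = +1 since 7 mod 8 = 7, so (4/7) = (+1)^2·(1/7); sign now -1
(1/7) = 1; final value = sign = -1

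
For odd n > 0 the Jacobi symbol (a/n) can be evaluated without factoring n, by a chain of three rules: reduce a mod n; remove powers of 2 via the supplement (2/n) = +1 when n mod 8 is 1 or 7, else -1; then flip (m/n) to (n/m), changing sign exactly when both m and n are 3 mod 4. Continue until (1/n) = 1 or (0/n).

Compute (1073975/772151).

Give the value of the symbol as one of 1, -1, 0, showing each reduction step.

1

(1073975/772151): 1073975 mod 772151 = 301824, so (1073975/772151) = (301824/772151)
factor out 2^8: 301824 = 2^8·1179; with 772151 mod 8 = 7, (2/772151) = +1; sign now +1; continue with (1179/772151)
flip (1179/772151) -> (772151/1179): both odd, 1179 mod 4 = 3, 772151 mod 4 = 3, so the flip contributes -1; sign now -1
(772151/1179): 772151 mod 1179 = 1085, so (772151/1179) = (1085/1179)
flip (1085/1179) -> (1179/1085): both odd, 1085 mod 4 = 1, 1179 mod 4 = 3, so the flip contributes +1; sign now -1
(1179/1085): 1179 mod 1085 = 94, so (1179/1085) = (94/1085)
factor out 2^1: 94 = 2^1·47; with 1085 mod 8 = 5, (2/1085) = -1; sign now +1; continue with (47/1085)
flip (47/1085) -> (1085/47): both odd, 47 mod 4 = 3, 1085 mod 4 = 1, so the flip contributes +1; sign now +1
(1085/47): 1085 mod 47 = 4, so (1085/47) = (4/47)
factor out 2^2: 4 = 2^2·1; with 47 mod 8 = 7, (2/47) = +1; sign now +1; continue with (1/47)
reached (1/47) = 1, so the symbol is +1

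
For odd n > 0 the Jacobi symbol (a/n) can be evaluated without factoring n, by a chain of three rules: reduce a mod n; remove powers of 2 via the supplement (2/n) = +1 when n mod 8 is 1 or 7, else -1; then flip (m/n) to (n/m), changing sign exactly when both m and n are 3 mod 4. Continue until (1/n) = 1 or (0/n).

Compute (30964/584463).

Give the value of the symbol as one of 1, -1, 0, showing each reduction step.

30964 = 2^2·7741; (2/584463) = +1 since 584463 mod 8 = 7, so (30964/584463) = (+1)^2·(7741/584463); sign now +1
reciprocity: (7741/584463) = +1·(584463/7741) since 7741 mod 4 = 1, 584463 mod 4 = 3; sign now +1
(584463/7741) = (3888/7741)   [reduce mod 7741]
3888 = 2^4·243; (2/7741) = -1 since 7741 mod 8 = 5, so (3888/7741) = (-1)^4·(243/7741); sign now +1
reciprocity: (243/7741) = +1·(7741/243) since 243 mod 4 = 3, 7741 mod 4 = 1; sign now +1
(7741/243) = (208/243)   [reduce mod 243]
208 = 2^4·13; (2/243) = -1 since 243 mod 8 = 3, so (208/243) = (-1)^4·(13/243); sign now +1
reciprocity: (13/243) = +1·(243/13) since 13 mod 4 = 1, 243 mod 4 = 3; sign now +1
(243/13) = (9/13)   [reduce mod 13]
reciprocity: (9/13) = +1·(13/9) since 9 mod 4 = 1, 13 mod 4 = 1; sign now +1
(13/9) = (4/9)   [reduce mod 9]
4 = 2^2·1; (2/9) = +1 since 9 mod 8 = 1, so (4/9) = (+1)^2·(1/9); sign now +1
(1/9) = 1; final value = sign = +1

1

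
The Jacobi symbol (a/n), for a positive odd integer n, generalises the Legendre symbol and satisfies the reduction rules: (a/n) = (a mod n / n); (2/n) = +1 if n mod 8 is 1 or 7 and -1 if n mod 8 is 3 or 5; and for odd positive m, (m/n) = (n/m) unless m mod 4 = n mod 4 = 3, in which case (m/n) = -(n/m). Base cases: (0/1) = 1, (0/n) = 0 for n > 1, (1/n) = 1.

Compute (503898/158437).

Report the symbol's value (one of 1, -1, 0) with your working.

1

(503898/158437): 503898 mod 158437 = 28587, so (503898/158437) = (28587/158437)
flip (28587/158437) -> (158437/28587): both odd, 28587 mod 4 = 3, 158437 mod 4 = 1, so the flip contributes +1; sign now +1
(158437/28587): 158437 mod 28587 = 15502, so (158437/28587) = (15502/28587)
factor out 2^1: 15502 = 2^1·7751; with 28587 mod 8 = 3, (2/28587) = -1; sign now -1; continue with (7751/28587)
flip (7751/28587) -> (28587/7751): both odd, 7751 mod 4 = 3, 28587 mod 4 = 3, so the flip contributes -1; sign now +1
(28587/7751): 28587 mod 7751 = 5334, so (28587/7751) = (5334/7751)
factor out 2^1: 5334 = 2^1·2667; with 7751 mod 8 = 7, (2/7751) = +1; sign now +1; continue with (2667/7751)
flip (2667/7751) -> (7751/2667): both odd, 2667 mod 4 = 3, 7751 mod 4 = 3, so the flip contributes -1; sign now -1
(7751/2667): 7751 mod 2667 = 2417, so (7751/2667) = (2417/2667)
flip (2417/2667) -> (2667/2417): both odd, 2417 mod 4 = 1, 2667 mod 4 = 3, so the flip contributes +1; sign now -1
(2667/2417): 2667 mod 2417 = 250, so (2667/2417) = (250/2417)
factor out 2^1: 250 = 2^1·125; with 2417 mod 8 = 1, (2/2417) = +1; sign now -1; continue with (125/2417)
flip (125/2417) -> (2417/125): both odd, 125 mod 4 = 1, 2417 mod 4 = 1, so the flip contributes +1; sign now -1
(2417/125): 2417 mod 125 = 42, so (2417/125) = (42/125)
factor out 2^1: 42 = 2^1·21; with 125 mod 8 = 5, (2/125) = -1; sign now +1; continue with (21/125)
flip (21/125) -> (125/21): both odd, 21 mod 4 = 1, 125 mod 4 = 1, so the flip contributes +1; sign now +1
(125/21): 125 mod 21 = 20, so (125/21) = (20/21)
factor out 2^2: 20 = 2^2·5; with 21 mod 8 = 5, (2/21) = -1; sign now +1; continue with (5/21)
flip (5/21) -> (21/5): both odd, 5 mod 4 = 1, 21 mod 4 = 1, so the flip contributes +1; sign now +1
(21/5): 21 mod 5 = 1, so (21/5) = (1/5)
reached (1/5) = 1, so the symbol is +1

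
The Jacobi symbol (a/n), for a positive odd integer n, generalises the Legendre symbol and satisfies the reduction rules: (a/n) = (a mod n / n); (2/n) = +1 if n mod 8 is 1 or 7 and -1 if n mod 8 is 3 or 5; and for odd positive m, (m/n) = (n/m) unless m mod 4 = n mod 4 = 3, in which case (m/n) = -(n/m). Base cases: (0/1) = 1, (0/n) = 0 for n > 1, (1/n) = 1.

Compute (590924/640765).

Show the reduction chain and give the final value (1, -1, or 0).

1

factor out 2^2: 590924 = 2^2·147731; with 640765 mod 8 = 5, (2/640765) = -1; sign now +1; continue with (147731/640765)
flip (147731/640765) -> (640765/147731): both odd, 147731 mod 4 = 3, 640765 mod 4 = 1, so the flip contributes +1; sign now +1
(640765/147731): 640765 mod 147731 = 49841, so (640765/147731) = (49841/147731)
flip (49841/147731) -> (147731/49841): both odd, 49841 mod 4 = 1, 147731 mod 4 = 3, so the flip contributes +1; sign now +1
(147731/49841): 147731 mod 49841 = 48049, so (147731/49841) = (48049/49841)
flip (48049/49841) -> (49841/48049): both odd, 48049 mod 4 = 1, 49841 mod 4 = 1, so the flip contributes +1; sign now +1
(49841/48049): 49841 mod 48049 = 1792, so (49841/48049) = (1792/48049)
factor out 2^8: 1792 = 2^8·7; with 48049 mod 8 = 1, (2/48049) = +1; sign now +1; continue with (7/48049)
flip (7/48049) -> (48049/7): both odd, 7 mod 4 = 3, 48049 mod 4 = 1, so the flip contributes +1; sign now +1
(48049/7): 48049 mod 7 = 1, so (48049/7) = (1/7)
reached (1/7) = 1, so the symbol is +1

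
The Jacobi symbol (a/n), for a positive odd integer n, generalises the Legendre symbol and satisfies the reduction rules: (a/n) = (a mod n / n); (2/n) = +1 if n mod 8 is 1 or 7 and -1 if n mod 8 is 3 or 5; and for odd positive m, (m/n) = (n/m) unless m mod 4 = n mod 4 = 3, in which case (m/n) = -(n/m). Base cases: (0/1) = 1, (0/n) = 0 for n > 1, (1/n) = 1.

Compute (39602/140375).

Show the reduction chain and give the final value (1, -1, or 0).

-1

39602 = 2^1·19801; (2/140375) = +1 since 140375 mod 8 = 7, so (39602/140375) = (+1)^1·(19801/140375); sign now +1
reciprocity: (19801/140375) = +1·(140375/19801) since 19801 mod 4 = 1, 140375 mod 4 = 3; sign now +1
(140375/19801) = (1768/19801)   [reduce mod 19801]
1768 = 2^3·221; (2/19801) = +1 since 19801 mod 8 = 1, so (1768/19801) = (+1)^3·(221/19801); sign now +1
reciprocity: (221/19801) = +1·(19801/221) since 221 mod 4 = 1, 19801 mod 4 = 1; sign now +1
(19801/221) = (132/221)   [reduce mod 221]
132 = 2^2·33; (2/221) = -1 since 221 mod 8 = 5, so (132/221) = (-1)^2·(33/221); sign now +1
reciprocity: (33/221) = +1·(221/33) since 33 mod 4 = 1, 221 mod 4 = 1; sign now +1
(221/33) = (23/33)   [reduce mod 33]
reciprocity: (23/33) = +1·(33/23) since 23 mod 4 = 3, 33 mod 4 = 1; sign now +1
(33/23) = (10/23)   [reduce mod 23]
10 = 2^1·5; (2/23) = +1 since 23 mod 8 = 7, so (10/23) = (+1)^1·(5/23); sign now +1
reciprocity: (5/23) = +1·(23/5) since 5 mod 4 = 1, 23 mod 4 = 3; sign now +1
(23/5) = (3/5)   [reduce mod 5]
reciprocity: (3/5) = +1·(5/3) since 3 mod 4 = 3, 5 mod 4 = 1; sign now +1
(5/3) = (2/3)   [reduce mod 3]
2 = 2^1·1; (2/3) = -1 since 3 mod 8 = 3, so (2/3) = (-1)^1·(1/3); sign now -1
(1/3) = 1; final value = sign = -1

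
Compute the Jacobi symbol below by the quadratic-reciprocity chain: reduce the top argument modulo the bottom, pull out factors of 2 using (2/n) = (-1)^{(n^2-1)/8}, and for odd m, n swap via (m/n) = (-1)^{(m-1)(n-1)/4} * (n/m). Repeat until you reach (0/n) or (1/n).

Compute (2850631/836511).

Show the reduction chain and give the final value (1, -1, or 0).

1

(2850631/836511): 2850631 mod 836511 = 341098, so (2850631/836511) = (341098/836511)
factor out 2^1: 341098 = 2^1·170549; with 836511 mod 8 = 7, (2/836511) = +1; sign now +1; continue with (170549/836511)
flip (170549/836511) -> (836511/170549): both odd, 170549 mod 4 = 1, 836511 mod 4 = 3, so the flip contributes +1; sign now +1
(836511/170549): 836511 mod 170549 = 154315, so (836511/170549) = (154315/170549)
flip (154315/170549) -> (170549/154315): both odd, 154315 mod 4 = 3, 170549 mod 4 = 1, so the flip contributes +1; sign now +1
(170549/154315): 170549 mod 154315 = 16234, so (170549/154315) = (16234/154315)
factor out 2^1: 16234 = 2^1·8117; with 154315 mod 8 = 3, (2/154315) = -1; sign now -1; continue with (8117/154315)
flip (8117/154315) -> (154315/8117): both odd, 8117 mod 4 = 1, 154315 mod 4 = 3, so the flip contributes +1; sign now -1
(154315/8117): 154315 mod 8117 = 92, so (154315/8117) = (92/8117)
factor out 2^2: 92 = 2^2·23; with 8117 mod 8 = 5, (2/8117) = -1; sign now -1; continue with (23/8117)
flip (23/8117) -> (8117/23): both odd, 23 mod 4 = 3, 8117 mod 4 = 1, so the flip contributes +1; sign now -1
(8117/23): 8117 mod 23 = 21, so (8117/23) = (21/23)
flip (21/23) -> (23/21): both odd, 21 mod 4 = 1, 23 mod 4 = 3, so the flip contributes +1; sign now -1
(23/21): 23 mod 21 = 2, so (23/21) = (2/21)
factor out 2^1: 2 = 2^1·1; with 21 mod 8 = 5, (2/21) = -1; sign now +1; continue with (1/21)
reached (1/21) = 1, so the symbol is +1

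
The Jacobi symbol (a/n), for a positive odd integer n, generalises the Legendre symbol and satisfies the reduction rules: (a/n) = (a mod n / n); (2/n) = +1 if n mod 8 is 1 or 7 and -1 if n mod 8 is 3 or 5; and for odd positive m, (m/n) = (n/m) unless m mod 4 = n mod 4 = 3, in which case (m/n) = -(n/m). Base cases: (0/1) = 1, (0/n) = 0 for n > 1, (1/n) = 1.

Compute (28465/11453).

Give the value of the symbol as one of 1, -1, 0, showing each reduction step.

-1

(28465/11453) = (5559/11453)   [reduce mod 11453]
reciprocity: (5559/11453) = +1·(11453/5559) since 5559 mod 4 = 3, 11453 mod 4 = 1; sign now +1
(11453/5559) = (335/5559)   [reduce mod 5559]
reciprocity: (335/5559) = -1·(5559/335) since 335 mod 4 = 3, 5559 mod 4 = 3; sign now -1
(5559/335) = (199/335)   [reduce mod 335]
reciprocity: (199/335) = -1·(335/199) since 199 mod 4 = 3, 335 mod 4 = 3; sign now +1
(335/199) = (136/199)   [reduce mod 199]
136 = 2^3·17; (2/199) = +1 since 199 mod 8 = 7, so (136/199) = (+1)^3·(17/199); sign now +1
reciprocity: (17/199) = +1·(199/17) since 17 mod 4 = 1, 199 mod 4 = 3; sign now +1
(199/17) = (12/17)   [reduce mod 17]
12 = 2^2·3; (2/17) = +1 since 17 mod 8 = 1, so (12/17) = (+1)^2·(3/17); sign now +1
reciprocity: (3/17) = +1·(17/3) since 3 mod 4 = 3, 17 mod 4 = 1; sign now +1
(17/3) = (2/3)   [reduce mod 3]
2 = 2^1·1; (2/3) = -1 since 3 mod 8 = 3, so (2/3) = (-1)^1·(1/3); sign now -1
(1/3) = 1; final value = sign = -1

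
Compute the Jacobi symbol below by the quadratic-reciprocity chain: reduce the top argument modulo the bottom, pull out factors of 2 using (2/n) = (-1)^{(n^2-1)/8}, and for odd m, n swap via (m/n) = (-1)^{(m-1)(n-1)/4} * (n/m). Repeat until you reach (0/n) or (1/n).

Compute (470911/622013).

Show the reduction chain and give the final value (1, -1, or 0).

flip (470911/622013) -> (622013/470911): both odd, 470911 mod 4 = 3, 622013 mod 4 = 1, so the flip contributes +1; sign now +1
(622013/470911): 622013 mod 470911 = 151102, so (622013/470911) = (151102/470911)
factor out 2^1: 151102 = 2^1·75551; with 470911 mod 8 = 7, (2/470911) = +1; sign now +1; continue with (75551/470911)
flip (75551/470911) -> (470911/75551): both odd, 75551 mod 4 = 3, 470911 mod 4 = 3, so the flip contributes -1; sign now -1
(470911/75551): 470911 mod 75551 = 17605, so (470911/75551) = (17605/75551)
flip (17605/75551) -> (75551/17605): both odd, 17605 mod 4 = 1, 75551 mod 4 = 3, so the flip contributes +1; sign now -1
(75551/17605): 75551 mod 17605 = 5131, so (75551/17605) = (5131/17605)
flip (5131/17605) -> (17605/5131): both odd, 5131 mod 4 = 3, 17605 mod 4 = 1, so the flip contributes +1; sign now -1
(17605/5131): 17605 mod 5131 = 2212, so (17605/5131) = (2212/5131)
factor out 2^2: 2212 = 2^2·553; with 5131 mod 8 = 3, (2/5131) = -1; sign now -1; continue with (553/5131)
flip (553/5131) -> (5131/553): both odd, 553 mod 4 = 1, 5131 mod 4 = 3, so the flip contributes +1; sign now -1
(5131/553): 5131 mod 553 = 154, so (5131/553) = (154/553)
factor out 2^1: 154 = 2^1·77; with 553 mod 8 = 1, (2/553) = +1; sign now -1; continue with (77/553)
flip (77/553) -> (553/77): both odd, 77 mod 4 = 1, 553 mod 4 = 1, so the flip contributes +1; sign now -1
(553/77): 553 mod 77 = 14, so (553/77) = (14/77)
factor out 2^1: 14 = 2^1·7; with 77 mod 8 = 5, (2/77) = -1; sign now +1; continue with (7/77)
flip (7/77) -> (77/7): both odd, 7 mod 4 = 3, 77 mod 4 = 1, so the flip contributes +1; sign now +1
(77/7): 77 mod 7 = 0, so (77/7) = (0/7)
reached (0/7); gcd(a, n) > 1, so (0/7) = 0 and the symbol is 0

0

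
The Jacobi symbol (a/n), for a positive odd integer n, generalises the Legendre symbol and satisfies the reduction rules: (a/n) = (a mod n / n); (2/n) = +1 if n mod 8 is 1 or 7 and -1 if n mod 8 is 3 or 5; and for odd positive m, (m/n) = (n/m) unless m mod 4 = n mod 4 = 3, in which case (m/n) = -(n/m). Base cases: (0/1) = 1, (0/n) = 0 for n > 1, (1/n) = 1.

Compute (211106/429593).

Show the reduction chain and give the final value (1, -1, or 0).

-1

factor out 2^1: 211106 = 2^1·105553; with 429593 mod 8 = 1, (2/429593) = +1; sign now +1; continue with (105553/429593)
flip (105553/429593) -> (429593/105553): both odd, 105553 mod 4 = 1, 429593 mod 4 = 1, so the flip contributes +1; sign now +1
(429593/105553): 429593 mod 105553 = 7381, so (429593/105553) = (7381/105553)
flip (7381/105553) -> (105553/7381): both odd, 7381 mod 4 = 1, 105553 mod 4 = 1, so the flip contributes +1; sign now +1
(105553/7381): 105553 mod 7381 = 2219, so (105553/7381) = (2219/7381)
flip (2219/7381) -> (7381/2219): both odd, 2219 mod 4 = 3, 7381 mod 4 = 1, so the flip contributes +1; sign now +1
(7381/2219): 7381 mod 2219 = 724, so (7381/2219) = (724/2219)
factor out 2^2: 724 = 2^2·181; with 2219 mod 8 = 3, (2/2219) = -1; sign now +1; continue with (181/2219)
flip (181/2219) -> (2219/181): both odd, 181 mod 4 = 1, 2219 mod 4 = 3, so the flip contributes +1; sign now +1
(2219/181): 2219 mod 181 = 47, so (2219/181) = (47/181)
flip (47/181) -> (181/47): both odd, 47 mod 4 = 3, 181 mod 4 = 1, so the flip contributes +1; sign now +1
(181/47): 181 mod 47 = 40, so (181/47) = (40/47)
factor out 2^3: 40 = 2^3·5; with 47 mod 8 = 7, (2/47) = +1; sign now +1; continue with (5/47)
flip (5/47) -> (47/5): both odd, 5 mod 4 = 1, 47 mod 4 = 3, so the flip contributes +1; sign now +1
(47/5): 47 mod 5 = 2, so (47/5) = (2/5)
factor out 2^1: 2 = 2^1·1; with 5 mod 8 = 5, (2/5) = -1; sign now -1; continue with (1/5)
reached (1/5) = 1, so the symbol is -1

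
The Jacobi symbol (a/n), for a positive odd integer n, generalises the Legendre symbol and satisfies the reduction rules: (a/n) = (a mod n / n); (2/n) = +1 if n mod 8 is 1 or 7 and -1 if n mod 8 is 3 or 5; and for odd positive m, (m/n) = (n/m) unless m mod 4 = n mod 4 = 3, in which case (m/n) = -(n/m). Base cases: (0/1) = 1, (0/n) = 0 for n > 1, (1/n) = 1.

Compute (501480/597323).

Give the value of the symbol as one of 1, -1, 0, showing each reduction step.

-1

501480 = 2^3·62685; (2/597323) = -1 since 597323 mod 8 = 3, so (501480/597323) = (-1)^3·(62685/597323); sign now -1
reciprocity: (62685/597323) = +1·(597323/62685) since 62685 mod 4 = 1, 597323 mod 4 = 3; sign now -1
(597323/62685) = (33158/62685)   [reduce mod 62685]
33158 = 2^1·16579; (2/62685) = -1 since 62685 mod 8 = 5, so (33158/62685) = (-1)^1·(16579/62685); sign now +1
reciprocity: (16579/62685) = +1·(62685/16579) since 16579 mod 4 = 3, 62685 mod 4 = 1; sign now +1
(62685/16579) = (12948/16579)   [reduce mod 16579]
12948 = 2^2·3237; (2/16579) = -1 since 16579 mod 8 = 3, so (12948/16579) = (-1)^2·(3237/16579); sign now +1
reciprocity: (3237/16579) = +1·(16579/3237) since 3237 mod 4 = 1, 16579 mod 4 = 3; sign now +1
(16579/3237) = (394/3237)   [reduce mod 3237]
394 = 2^1·197; (2/3237) = -1 since 3237 mod 8 = 5, so (394/3237) = (-1)^1·(197/3237); sign now -1
reciprocity: (197/3237) = +1·(3237/197) since 197 mod 4 = 1, 3237 mod 4 = 1; sign now -1
(3237/197) = (85/197)   [reduce mod 197]
reciprocity: (85/197) = +1·(197/85) since 85 mod 4 = 1, 197 mod 4 = 1; sign now -1
(197/85) = (27/85)   [reduce mod 85]
reciprocity: (27/85) = +1·(85/27) since 27 mod 4 = 3, 85 mod 4 = 1; sign now -1
(85/27) = (4/27)   [reduce mod 27]
4 = 2^2·1; (2/27) = -1 since 27 mod 8 = 3, so (4/27) = (-1)^2·(1/27); sign now -1
(1/27) = 1; final value = sign = -1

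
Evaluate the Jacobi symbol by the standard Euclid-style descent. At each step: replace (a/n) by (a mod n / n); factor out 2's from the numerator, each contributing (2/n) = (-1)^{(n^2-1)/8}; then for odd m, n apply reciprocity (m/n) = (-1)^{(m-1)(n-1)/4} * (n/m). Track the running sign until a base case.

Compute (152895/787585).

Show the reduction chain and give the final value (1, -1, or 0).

flip (152895/787585) -> (787585/152895): both odd, 152895 mod 4 = 3, 787585 mod 4 = 1, so the flip contributes +1; sign now +1
(787585/152895): 787585 mod 152895 = 23110, so (787585/152895) = (23110/152895)
factor out 2^1: 23110 = 2^1·11555; with 152895 mod 8 = 7, (2/152895) = +1; sign now +1; continue with (11555/152895)
flip (11555/152895) -> (152895/11555): both odd, 11555 mod 4 = 3, 152895 mod 4 = 3, so the flip contributes -1; sign now -1
(152895/11555): 152895 mod 11555 = 2680, so (152895/11555) = (2680/11555)
factor out 2^3: 2680 = 2^3·335; with 11555 mod 8 = 3, (2/11555) = -1; sign now +1; continue with (335/11555)
flip (335/11555) -> (11555/335): both odd, 335 mod 4 = 3, 11555 mod 4 = 3, so the flip contributes -1; sign now -1
(11555/335): 11555 mod 335 = 165, so (11555/335) = (165/335)
flip (165/335) -> (335/165): both odd, 165 mod 4 = 1, 335 mod 4 = 3, so the flip contributes +1; sign now -1
(335/165): 335 mod 165 = 5, so (335/165) = (5/165)
flip (5/165) -> (165/5): both odd, 5 mod 4 = 1, 165 mod 4 = 1, so the flip contributes +1; sign now -1
(165/5): 165 mod 5 = 0, so (165/5) = (0/5)
reached (0/5); gcd(a, n) > 1, so (0/5) = 0 and the symbol is 0

0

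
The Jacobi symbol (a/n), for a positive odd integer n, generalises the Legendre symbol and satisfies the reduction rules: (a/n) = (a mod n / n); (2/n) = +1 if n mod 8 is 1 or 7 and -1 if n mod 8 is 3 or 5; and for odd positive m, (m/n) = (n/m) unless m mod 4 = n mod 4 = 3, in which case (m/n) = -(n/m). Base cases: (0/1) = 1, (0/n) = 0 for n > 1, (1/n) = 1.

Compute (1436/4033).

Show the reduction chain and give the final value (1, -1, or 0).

1436 = 2^2·359; (2/4033) = +1 since 4033 mod 8 = 1, so (1436/4033) = (+1)^2·(359/4033); sign now +1
reciprocity: (359/4033) = +1·(4033/359) since 359 mod 4 = 3, 4033 mod 4 = 1; sign now +1
(4033/359) = (84/359)   [reduce mod 359]
84 = 2^2·21; (2/359) = +1 since 359 mod 8 = 7, so (84/359) = (+1)^2·(21/359); sign now +1
reciprocity: (21/359) = +1·(359/21) since 21 mod 4 = 1, 359 mod 4 = 3; sign now +1
(359/21) = (2/21)   [reduce mod 21]
2 = 2^1·1; (2/21) = -1 since 21 mod 8 = 5, so (2/21) = (-1)^1·(1/21); sign now -1
(1/21) = 1; final value = sign = -1

-1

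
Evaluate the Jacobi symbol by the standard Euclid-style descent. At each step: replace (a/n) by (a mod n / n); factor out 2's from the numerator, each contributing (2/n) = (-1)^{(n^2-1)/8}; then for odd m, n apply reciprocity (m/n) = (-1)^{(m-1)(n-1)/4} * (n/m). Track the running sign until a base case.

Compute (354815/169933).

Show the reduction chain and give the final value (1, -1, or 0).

1

(354815/169933): 354815 mod 169933 = 14949, so (354815/169933) = (14949/169933)
flip (14949/169933) -> (169933/14949): both odd, 14949 mod 4 = 1, 169933 mod 4 = 1, so the flip contributes +1; sign now +1
(169933/14949): 169933 mod 14949 = 5494, so (169933/14949) = (5494/14949)
factor out 2^1: 5494 = 2^1·2747; with 14949 mod 8 = 5, (2/14949) = -1; sign now -1; continue with (2747/14949)
flip (2747/14949) -> (14949/2747): both odd, 2747 mod 4 = 3, 14949 mod 4 = 1, so the flip contributes +1; sign now -1
(14949/2747): 14949 mod 2747 = 1214, so (14949/2747) = (1214/2747)
factor out 2^1: 1214 = 2^1·607; with 2747 mod 8 = 3, (2/2747) = -1; sign now +1; continue with (607/2747)
flip (607/2747) -> (2747/607): both odd, 607 mod 4 = 3, 2747 mod 4 = 3, so the flip contributes -1; sign now -1
(2747/607): 2747 mod 607 = 319, so (2747/607) = (319/607)
flip (319/607) -> (607/319): both odd, 319 mod 4 = 3, 607 mod 4 = 3, so the flip contributes -1; sign now +1
(607/319): 607 mod 319 = 288, so (607/319) = (288/319)
factor out 2^5: 288 = 2^5·9; with 319 mod 8 = 7, (2/319) = +1; sign now +1; continue with (9/319)
flip (9/319) -> (319/9): both odd, 9 mod 4 = 1, 319 mod 4 = 3, so the flip contributes +1; sign now +1
(319/9): 319 mod 9 = 4, so (319/9) = (4/9)
factor out 2^2: 4 = 2^2·1; with 9 mod 8 = 1, (2/9) = +1; sign now +1; continue with (1/9)
reached (1/9) = 1, so the symbol is +1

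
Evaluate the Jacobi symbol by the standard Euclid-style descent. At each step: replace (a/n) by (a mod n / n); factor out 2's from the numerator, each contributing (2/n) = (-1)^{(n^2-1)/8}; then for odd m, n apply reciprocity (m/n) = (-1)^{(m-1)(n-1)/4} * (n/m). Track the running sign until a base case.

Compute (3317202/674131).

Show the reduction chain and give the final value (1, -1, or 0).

(3317202/674131) = (620678/674131)   [reduce mod 674131]
620678 = 2^1·310339; (2/674131) = -1 since 674131 mod 8 = 3, so (620678/674131) = (-1)^1·(310339/674131); sign now -1
reciprocity: (310339/674131) = -1·(674131/310339) since 310339 mod 4 = 3, 674131 mod 4 = 3; sign now +1
(674131/310339) = (53453/310339)   [reduce mod 310339]
reciprocity: (53453/310339) = +1·(310339/53453) since 53453 mod 4 = 1, 310339 mod 4 = 3; sign now +1
(310339/53453) = (43074/53453)   [reduce mod 53453]
43074 = 2^1·21537; (2/53453) = -1 since 53453 mod 8 = 5, so (43074/53453) = (-1)^1·(21537/53453); sign now -1
reciprocity: (21537/53453) = +1·(53453/21537) since 21537 mod 4 = 1, 53453 mod 4 = 1; sign now -1
(53453/21537) = (10379/21537)   [reduce mod 21537]
reciprocity: (10379/21537) = +1·(21537/10379) since 10379 mod 4 = 3, 21537 mod 4 = 1; sign now -1
(21537/10379) = (779/10379)   [reduce mod 10379]
reciprocity: (779/10379) = -1·(10379/779) since 779 mod 4 = 3, 10379 mod 4 = 3; sign now +1
(10379/779) = (252/779)   [reduce mod 779]
252 = 2^2·63; (2/779) = -1 since 779 mod 8 = 3, so (252/779) = (-1)^2·(63/779); sign now +1
reciprocity: (63/779) = -1·(779/63) since 63 mod 4 = 3, 779 mod 4 = 3; sign now -1
(779/63) = (23/63)   [reduce mod 63]
reciprocity: (23/63) = -1·(63/23) since 23 mod 4 = 3, 63 mod 4 = 3; sign now +1
(63/23) = (17/23)   [reduce mod 23]
reciprocity: (17/23) = +1·(23/17) since 17 mod 4 = 1, 23 mod 4 = 3; sign now +1
(23/17) = (6/17)   [reduce mod 17]
6 = 2^1·3; (2/17) = +1 since 17 mod 8 = 1, so (6/17) = (+1)^1·(3/17); sign now +1
reciprocity: (3/17) = +1·(17/3) since 3 mod 4 = 3, 17 mod 4 = 1; sign now +1
(17/3) = (2/3)   [reduce mod 3]
2 = 2^1·1; (2/3) = -1 since 3 mod 8 = 3, so (2/3) = (-1)^1·(1/3); sign now -1
(1/3) = 1; final value = sign = -1

-1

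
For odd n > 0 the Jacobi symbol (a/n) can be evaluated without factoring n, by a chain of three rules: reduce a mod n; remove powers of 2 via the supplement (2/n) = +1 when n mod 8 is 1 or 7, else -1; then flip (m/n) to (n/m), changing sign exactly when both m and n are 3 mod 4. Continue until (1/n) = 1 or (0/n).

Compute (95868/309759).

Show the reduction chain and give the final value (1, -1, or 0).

95868 = 2^2·23967; (2/309759) = +1 since 309759 mod 8 = 7, so (95868/309759) = (+1)^2·(23967/309759); sign now +1
reciprocity: (23967/309759) = -1·(309759/23967) since 23967 mod 4 = 3, 309759 mod 4 = 3; sign now -1
(309759/23967) = (22155/23967)   [reduce mod 23967]
reciprocity: (22155/23967) = -1·(23967/22155) since 22155 mod 4 = 3, 23967 mod 4 = 3; sign now +1
(23967/22155) = (1812/22155)   [reduce mod 22155]
1812 = 2^2·453; (2/22155) = -1 since 22155 mod 8 = 3, so (1812/22155) = (-1)^2·(453/22155); sign now +1
reciprocity: (453/22155) = +1·(22155/453) since 453 mod 4 = 1, 22155 mod 4 = 3; sign now +1
(22155/453) = (411/453)   [reduce mod 453]
reciprocity: (411/453) = +1·(453/411) since 411 mod 4 = 3, 453 mod 4 = 1; sign now +1
(453/411) = (42/411)   [reduce mod 411]
42 = 2^1·21; (2/411) = -1 since 411 mod 8 = 3, so (42/411) = (-1)^1·(21/411); sign now -1
reciprocity: (21/411) = +1·(411/21) since 21 mod 4 = 1, 411 mod 4 = 3; sign now -1
(411/21) = (12/21)   [reduce mod 21]
12 = 2^2·3; (2/21) = -1 since 21 mod 8 = 5, so (12/21) = (-1)^2·(3/21); sign now -1
reciprocity: (3/21) = +1·(21/3) since 3 mod 4 = 3, 21 mod 4 = 1; sign now -1
(21/3) = (0/3)   [reduce mod 3]
(0/3) = 0   [gcd(a, n) > 1]; final value = 0

0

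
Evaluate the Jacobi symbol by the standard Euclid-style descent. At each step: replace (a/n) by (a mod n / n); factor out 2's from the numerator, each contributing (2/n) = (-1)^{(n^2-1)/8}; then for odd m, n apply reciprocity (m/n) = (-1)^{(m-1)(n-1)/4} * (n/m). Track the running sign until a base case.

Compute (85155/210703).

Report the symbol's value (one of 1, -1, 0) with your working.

-1

flip (85155/210703) -> (210703/85155): both odd, 85155 mod 4 = 3, 210703 mod 4 = 3, so the flip contributes -1; sign now -1
(210703/85155): 210703 mod 85155 = 40393, so (210703/85155) = (40393/85155)
flip (40393/85155) -> (85155/40393): both odd, 40393 mod 4 = 1, 85155 mod 4 = 3, so the flip contributes +1; sign now -1
(85155/40393): 85155 mod 40393 = 4369, so (85155/40393) = (4369/40393)
flip (4369/40393) -> (40393/4369): both odd, 4369 mod 4 = 1, 40393 mod 4 = 1, so the flip contributes +1; sign now -1
(40393/4369): 40393 mod 4369 = 1072, so (40393/4369) = (1072/4369)
factor out 2^4: 1072 = 2^4·67; with 4369 mod 8 = 1, (2/4369) = +1; sign now -1; continue with (67/4369)
flip (67/4369) -> (4369/67): both odd, 67 mod 4 = 3, 4369 mod 4 = 1, so the flip contributes +1; sign now -1
(4369/67): 4369 mod 67 = 14, so (4369/67) = (14/67)
factor out 2^1: 14 = 2^1·7; with 67 mod 8 = 3, (2/67) = -1; sign now +1; continue with (7/67)
flip (7/67) -> (67/7): both odd, 7 mod 4 = 3, 67 mod 4 = 3, so the flip contributes -1; sign now -1
(67/7): 67 mod 7 = 4, so (67/7) = (4/7)
factor out 2^2: 4 = 2^2·1; with 7 mod 8 = 7, (2/7) = +1; sign now -1; continue with (1/7)
reached (1/7) = 1, so the symbol is -1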